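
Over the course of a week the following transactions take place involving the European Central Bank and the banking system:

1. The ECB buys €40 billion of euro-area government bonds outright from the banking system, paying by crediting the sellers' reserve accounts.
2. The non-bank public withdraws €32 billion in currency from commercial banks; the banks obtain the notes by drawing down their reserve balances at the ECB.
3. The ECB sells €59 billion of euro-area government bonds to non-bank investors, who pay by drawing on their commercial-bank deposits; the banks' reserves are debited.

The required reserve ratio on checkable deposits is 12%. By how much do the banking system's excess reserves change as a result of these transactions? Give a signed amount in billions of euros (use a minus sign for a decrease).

OMO purchase (from banks) €40 billion: reserves +€40B, deposits 0.
Currency withdrawal €32 billion: reserves −€32B, deposits −€32B.
Asset sale (to non-banks) €59 billion: reserves −€59B, deposits −€59B.
Totals: Δreserves = −€51B, Δdeposits = −€91B.
Δrequired reserves = 12% × −€91B = −€10.92B.
Δexcess reserves = Δreserves − Δrequired = −€51B − (−€10.92B) = -€40.08 billion.

-€40.08 billion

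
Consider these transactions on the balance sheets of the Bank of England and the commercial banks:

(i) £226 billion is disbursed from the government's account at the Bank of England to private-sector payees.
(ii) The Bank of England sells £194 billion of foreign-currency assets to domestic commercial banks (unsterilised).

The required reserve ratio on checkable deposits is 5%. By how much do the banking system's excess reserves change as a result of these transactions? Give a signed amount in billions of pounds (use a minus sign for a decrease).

+£20.7 billion

Government spending £226 billion: reserves +£226B, deposits +£226B.
FX sale £194 billion: reserves −£194B, deposits 0.
Totals: Δreserves = +£32B, Δdeposits = +£226B.
Δrequired reserves = 5% × +£226B = +£11.3B.
Δexcess reserves = Δreserves − Δrequired = +£32B − (+£11.3B) = +£20.7 billion.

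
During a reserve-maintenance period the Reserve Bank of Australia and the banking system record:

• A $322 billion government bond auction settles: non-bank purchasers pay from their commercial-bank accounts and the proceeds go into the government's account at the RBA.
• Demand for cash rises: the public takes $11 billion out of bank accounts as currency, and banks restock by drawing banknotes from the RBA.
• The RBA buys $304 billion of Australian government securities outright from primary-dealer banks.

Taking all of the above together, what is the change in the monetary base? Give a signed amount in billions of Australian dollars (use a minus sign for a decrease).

-$18 billion

RBA balance sheet:
  Assets:      Securities +$304B
  Liabilities: Bank reserves −$29B, Currency in circulation +$11B, Government deposits +$322B
Commercial banking system:
  Assets:      Reserves at CB −$29B, Securities −$304B
  Liabilities: Checkable deposits −$333B
Monetary base = currency + reserves: +$11B + (−$29B) = -$18 billion.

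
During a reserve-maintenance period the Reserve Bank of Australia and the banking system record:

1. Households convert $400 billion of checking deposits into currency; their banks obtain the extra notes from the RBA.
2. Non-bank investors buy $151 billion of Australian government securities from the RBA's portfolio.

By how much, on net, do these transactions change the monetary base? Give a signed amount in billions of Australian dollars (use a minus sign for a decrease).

Currency withdrawal $400 billion: just a shift between currency and reserves — both are base money → 0.
Asset sale (to non-banks) $151 billion: RBA balance sheet contracts → −$151B.
Net: 0 − 151 = -$151 billion.

-$151 billion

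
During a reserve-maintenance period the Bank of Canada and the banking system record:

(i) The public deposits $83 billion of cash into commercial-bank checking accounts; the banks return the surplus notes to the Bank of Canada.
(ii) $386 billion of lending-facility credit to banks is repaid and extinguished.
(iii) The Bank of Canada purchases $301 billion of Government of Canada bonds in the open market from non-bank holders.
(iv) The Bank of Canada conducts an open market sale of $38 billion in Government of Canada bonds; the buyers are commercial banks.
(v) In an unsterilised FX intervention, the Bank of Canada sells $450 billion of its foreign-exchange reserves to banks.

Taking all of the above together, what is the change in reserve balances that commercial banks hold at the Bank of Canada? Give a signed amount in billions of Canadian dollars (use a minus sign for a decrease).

Currency deposit $83 billion: returned notes are swapped for reserve credit → +$83B.
Discount-window repayment $386 billion: repayment is debited from reserves → −$386B.
Asset purchase (from non-banks) $301 billion: the Bank of Canada pays by crediting reserve accounts → +$301B.
OMO sale (to banks) $38 billion: the buying banks pay out of their reserve balances → −$38B.
FX sale $450 billion: the buying banks pay out of their reserve balances → −$450B.
Net: 83 − 386 + 301 − 38 − 450 = -$490 billion.

-$490 billion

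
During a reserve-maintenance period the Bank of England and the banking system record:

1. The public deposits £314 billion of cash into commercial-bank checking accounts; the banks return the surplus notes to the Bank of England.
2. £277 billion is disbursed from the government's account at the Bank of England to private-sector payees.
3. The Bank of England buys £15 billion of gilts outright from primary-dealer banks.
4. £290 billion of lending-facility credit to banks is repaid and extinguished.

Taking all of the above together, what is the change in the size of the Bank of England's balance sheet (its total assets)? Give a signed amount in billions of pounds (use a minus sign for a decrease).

Bank of England balance sheet:
  Assets:      Securities +£15B, Loans to banks −£290B
  Liabilities: Bank reserves +£316B, Currency in circulation −£314B, Government deposits −£277B
Commercial banking system:
  Assets:      Reserves at CB +£316B, Securities −£15B
  Liabilities: Checkable deposits +£591B, Borrowings from CB −£290B
Change in total Bank of England assets = -£275 billion.

-£275 billion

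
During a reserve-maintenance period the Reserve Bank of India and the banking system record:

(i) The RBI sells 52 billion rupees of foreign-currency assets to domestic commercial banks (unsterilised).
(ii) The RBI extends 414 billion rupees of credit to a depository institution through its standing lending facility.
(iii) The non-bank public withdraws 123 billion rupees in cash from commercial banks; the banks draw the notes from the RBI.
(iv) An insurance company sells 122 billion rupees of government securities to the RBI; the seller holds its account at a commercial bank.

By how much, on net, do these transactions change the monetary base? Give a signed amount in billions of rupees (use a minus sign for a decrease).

RBI balance sheet:
  Assets:      Securities +122B, Loans to banks +414B, Foreign assets −52B
  Liabilities: Bank reserves +361B, Currency in circulation +123B
Commercial banking system:
  Assets:      Reserves at CB +361B, Foreign assets +52B
  Liabilities: Checkable deposits −1B, Borrowings from CB +414B
Monetary base = currency + reserves: +123B + (+361B) = +484 billion.

+484 billion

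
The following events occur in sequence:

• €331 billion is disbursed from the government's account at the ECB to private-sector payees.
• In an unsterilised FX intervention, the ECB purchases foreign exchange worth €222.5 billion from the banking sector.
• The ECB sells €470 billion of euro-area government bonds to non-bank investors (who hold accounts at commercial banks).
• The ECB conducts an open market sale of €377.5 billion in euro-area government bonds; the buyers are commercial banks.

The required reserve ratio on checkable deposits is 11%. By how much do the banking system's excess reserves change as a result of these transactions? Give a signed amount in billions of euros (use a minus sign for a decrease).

-€278.71 billion

Government spending €331 billion: reserves +€331B, deposits +€331B.
FX purchase €222.5 billion: reserves +€222.5B, deposits 0.
Asset sale (to non-banks) €470 billion: reserves −€470B, deposits −€470B.
OMO sale (to banks) €377.5 billion: reserves −€377.5B, deposits 0.
Totals: Δreserves = −€294B, Δdeposits = −€139B.
Δrequired reserves = 11% × −€139B = −€15.29B.
Δexcess reserves = Δreserves − Δrequired = −€294B − (−€15.29B) = -€278.71 billion.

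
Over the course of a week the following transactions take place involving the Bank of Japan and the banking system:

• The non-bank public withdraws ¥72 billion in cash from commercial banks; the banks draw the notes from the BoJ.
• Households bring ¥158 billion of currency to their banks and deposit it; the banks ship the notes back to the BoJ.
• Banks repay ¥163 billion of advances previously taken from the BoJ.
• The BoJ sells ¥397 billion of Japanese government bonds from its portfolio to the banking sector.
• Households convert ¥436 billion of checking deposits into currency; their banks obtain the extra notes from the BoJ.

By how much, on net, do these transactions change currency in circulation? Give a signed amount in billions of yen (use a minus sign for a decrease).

+¥350 billion

Currency withdrawal ¥72 billion: notes leave the central bank → +¥72B.
Currency deposit ¥158 billion: notes return to the central bank → −¥158B.
Discount-window repayment ¥163 billion: no currency enters or leaves circulation → 0.
OMO sale (to banks) ¥397 billion: no currency enters or leaves circulation → 0.
Currency withdrawal ¥436 billion: notes leave the central bank → +¥436B.
Net: 72 − 158 + 0 + 0 + 436 = +¥350 billion.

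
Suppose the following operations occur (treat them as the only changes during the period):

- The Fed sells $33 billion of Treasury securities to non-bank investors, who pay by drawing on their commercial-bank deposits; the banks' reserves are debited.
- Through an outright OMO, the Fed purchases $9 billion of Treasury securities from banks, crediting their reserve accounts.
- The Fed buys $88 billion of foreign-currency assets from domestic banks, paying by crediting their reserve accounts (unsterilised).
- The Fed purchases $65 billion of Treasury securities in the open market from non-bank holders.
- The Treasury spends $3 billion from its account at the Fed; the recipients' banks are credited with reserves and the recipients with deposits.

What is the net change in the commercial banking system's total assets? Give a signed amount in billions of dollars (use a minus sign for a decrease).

Asset sale (to non-banks) $33 billion: bank balance sheets shrink → −$33B.
OMO purchase (from banks) $9 billion: just an asset swap on bank balance sheets → 0.
FX purchase $88 billion: just an asset swap on bank balance sheets → 0.
Asset purchase (from non-banks) $65 billion: bank balance sheets expand → +$65B.
Government spending $3 billion: bank balance sheets expand → +$3B.
Net: −33 + 0 + 0 + 65 + 3 = +$35 billion.

+$35 billion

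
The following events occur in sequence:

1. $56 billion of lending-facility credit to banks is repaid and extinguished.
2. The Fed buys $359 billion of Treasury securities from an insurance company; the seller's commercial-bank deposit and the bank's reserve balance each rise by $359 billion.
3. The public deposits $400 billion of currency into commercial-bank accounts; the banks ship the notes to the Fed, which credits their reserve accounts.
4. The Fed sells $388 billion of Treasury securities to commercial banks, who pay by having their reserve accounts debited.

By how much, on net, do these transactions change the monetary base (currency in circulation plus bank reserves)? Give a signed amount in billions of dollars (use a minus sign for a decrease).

Fed balance sheet:
  Assets:      Securities −$29B, Loans to banks −$56B
  Liabilities: Bank reserves +$315B, Currency in circulation −$400B
Monetary base = currency + reserves: −$400B + (+$315B) = -$85 billion.

-$85 billion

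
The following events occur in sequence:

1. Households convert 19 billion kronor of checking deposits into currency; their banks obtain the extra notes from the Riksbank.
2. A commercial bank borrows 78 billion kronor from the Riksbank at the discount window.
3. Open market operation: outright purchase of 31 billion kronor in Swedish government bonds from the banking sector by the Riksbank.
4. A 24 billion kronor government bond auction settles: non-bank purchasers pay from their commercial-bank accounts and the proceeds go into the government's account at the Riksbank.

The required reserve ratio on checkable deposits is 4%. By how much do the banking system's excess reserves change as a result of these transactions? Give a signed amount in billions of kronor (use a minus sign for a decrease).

+67.72 billion

Currency withdrawal 19 billion kronor: reserves −19B, deposits −19B.
Discount-window loan 78 billion kronor: reserves +78B, deposits 0.
OMO purchase (from banks) 31 billion kronor: reserves +31B, deposits 0.
Government account inflow 24 billion kronor: reserves −24B, deposits −24B.
Totals: Δreserves = +66B, Δdeposits = −43B.
Δrequired reserves = 4% × −43B = −1.72B.
Δexcess reserves = Δreserves − Δrequired = +66B − (−1.72B) = +67.72 billion.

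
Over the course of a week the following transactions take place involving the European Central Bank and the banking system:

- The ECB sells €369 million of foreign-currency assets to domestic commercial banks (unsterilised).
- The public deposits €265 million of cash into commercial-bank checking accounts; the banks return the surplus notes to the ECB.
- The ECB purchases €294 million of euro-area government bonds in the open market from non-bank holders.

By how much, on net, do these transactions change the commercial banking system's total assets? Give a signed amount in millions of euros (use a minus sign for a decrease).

+€559 million

ECB balance sheet:
  Assets:      Securities +€294M, Foreign assets −€369M
  Liabilities: Bank reserves +€190M, Currency in circulation −€265M
Commercial banking system:
  Assets:      Reserves at CB +€190M, Foreign assets +€369M
  Liabilities: Checkable deposits +€559M
Change in total bank assets = +€559 million.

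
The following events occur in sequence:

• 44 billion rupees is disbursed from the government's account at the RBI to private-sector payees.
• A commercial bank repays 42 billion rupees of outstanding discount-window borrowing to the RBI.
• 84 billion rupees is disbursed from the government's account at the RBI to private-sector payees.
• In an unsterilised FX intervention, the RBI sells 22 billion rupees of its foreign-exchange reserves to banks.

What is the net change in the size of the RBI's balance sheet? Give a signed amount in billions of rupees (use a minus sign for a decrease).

RBI balance sheet:
  Assets:      Loans to banks −42B, Foreign assets −22B
  Liabilities: Bank reserves +64B, Government deposits −128B
Change in total RBI assets = -64 billion.

-64 billion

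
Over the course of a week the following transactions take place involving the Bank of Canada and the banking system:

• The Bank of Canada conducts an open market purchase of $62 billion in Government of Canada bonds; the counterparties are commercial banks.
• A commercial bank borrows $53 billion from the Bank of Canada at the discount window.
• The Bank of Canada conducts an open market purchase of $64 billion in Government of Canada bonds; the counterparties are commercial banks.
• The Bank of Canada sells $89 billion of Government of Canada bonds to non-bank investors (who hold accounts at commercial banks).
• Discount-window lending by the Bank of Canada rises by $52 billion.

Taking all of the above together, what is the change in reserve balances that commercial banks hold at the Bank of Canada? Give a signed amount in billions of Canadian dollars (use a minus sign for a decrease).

Bank of Canada balance sheet:
  Assets:      Securities +$37B, Loans to banks +$105B
  Liabilities: Bank reserves +$142B
So the change in reserve balances that commercial banks hold at the Bank of Canada is +$142 billion.

+$142 billion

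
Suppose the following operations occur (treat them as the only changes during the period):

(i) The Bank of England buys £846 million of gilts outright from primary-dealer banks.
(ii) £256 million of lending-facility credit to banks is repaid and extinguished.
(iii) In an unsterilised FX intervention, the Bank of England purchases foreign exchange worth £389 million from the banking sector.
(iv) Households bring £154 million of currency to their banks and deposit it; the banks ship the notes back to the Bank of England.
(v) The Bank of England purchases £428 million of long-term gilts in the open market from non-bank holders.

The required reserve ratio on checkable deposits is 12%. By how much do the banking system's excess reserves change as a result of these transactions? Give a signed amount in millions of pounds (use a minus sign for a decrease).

OMO purchase (from banks) £846 million: reserves +£846M, deposits 0.
Discount-window repayment £256 million: reserves −£256M, deposits 0.
FX purchase £389 million: reserves +£389M, deposits 0.
Currency deposit £154 million: reserves +£154M, deposits +£154M.
Asset purchase (from non-banks) £428 million: reserves +£428M, deposits +£428M.
Totals: Δreserves = +£1561M, Δdeposits = +£582M.
Δrequired reserves = 12% × +£582M = +£69.84M.
Δexcess reserves = Δreserves − Δrequired = +£1561M − (+£69.84M) = +£1491.16 million.

+£1491.16 million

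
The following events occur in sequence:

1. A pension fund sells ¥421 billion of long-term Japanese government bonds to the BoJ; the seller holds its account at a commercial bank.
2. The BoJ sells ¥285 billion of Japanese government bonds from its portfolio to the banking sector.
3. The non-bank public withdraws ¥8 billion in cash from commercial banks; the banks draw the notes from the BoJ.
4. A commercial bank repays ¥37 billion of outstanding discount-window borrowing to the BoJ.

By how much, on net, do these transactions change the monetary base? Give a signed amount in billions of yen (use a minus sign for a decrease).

Asset purchase (from non-banks) ¥421 billion: BoJ balance sheet expands → +¥421B.
OMO sale (to banks) ¥285 billion: BoJ balance sheet contracts → −¥285B.
Currency withdrawal ¥8 billion: just a shift between currency and reserves — both are base money → 0.
Discount-window repayment ¥37 billion: BoJ balance sheet contracts → −¥37B.
Net: 421 − 285 + 0 − 37 = +¥99 billion.

+¥99 billion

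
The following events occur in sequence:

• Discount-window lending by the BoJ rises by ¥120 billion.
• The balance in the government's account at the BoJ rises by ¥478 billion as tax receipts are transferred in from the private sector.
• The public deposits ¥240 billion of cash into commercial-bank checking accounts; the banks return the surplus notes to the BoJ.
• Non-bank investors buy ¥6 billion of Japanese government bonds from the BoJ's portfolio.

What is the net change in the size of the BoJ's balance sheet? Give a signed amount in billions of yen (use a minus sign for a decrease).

Discount-window loan ¥120 billion: a BoJ asset is acquired → +¥120B.
Government account inflow ¥478 billion: only the composition of liabilities changes → 0.
Currency deposit ¥240 billion: only the composition of liabilities changes → 0.
Asset sale (to non-banks) ¥6 billion: a BoJ asset is shed → −¥6B.
Net: 120 + 0 + 0 − 6 = +¥114 billion.

+¥114 billion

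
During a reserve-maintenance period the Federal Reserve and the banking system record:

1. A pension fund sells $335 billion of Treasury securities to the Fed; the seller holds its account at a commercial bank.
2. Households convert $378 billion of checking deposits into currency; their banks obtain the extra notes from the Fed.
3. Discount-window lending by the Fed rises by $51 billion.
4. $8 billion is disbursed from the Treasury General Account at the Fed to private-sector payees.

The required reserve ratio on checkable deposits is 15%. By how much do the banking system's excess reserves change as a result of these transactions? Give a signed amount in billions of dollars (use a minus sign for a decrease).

+$21.25 billion

Asset purchase (from non-banks) $335 billion: reserves +$335B, deposits +$335B.
Currency withdrawal $378 billion: reserves −$378B, deposits −$378B.
Discount-window loan $51 billion: reserves +$51B, deposits 0.
Government spending $8 billion: reserves +$8B, deposits +$8B.
Totals: Δreserves = +$16B, Δdeposits = −$35B.
Δrequired reserves = 15% × −$35B = −$5.25B.
Δexcess reserves = Δreserves − Δrequired = +$16B − (−$5.25B) = +$21.25 billion.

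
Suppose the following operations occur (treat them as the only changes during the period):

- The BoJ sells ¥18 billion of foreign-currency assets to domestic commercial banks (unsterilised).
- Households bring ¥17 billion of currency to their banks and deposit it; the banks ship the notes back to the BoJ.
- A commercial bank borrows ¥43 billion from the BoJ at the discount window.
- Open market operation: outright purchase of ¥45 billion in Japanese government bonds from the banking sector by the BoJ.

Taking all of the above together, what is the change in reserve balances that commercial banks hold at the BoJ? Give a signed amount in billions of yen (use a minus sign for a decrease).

BoJ balance sheet:
  Assets:      Securities +¥45B, Loans to banks +¥43B, Foreign assets −¥18B
  Liabilities: Bank reserves +¥87B, Currency in circulation −¥17B
So the change in reserve balances that commercial banks hold at the BoJ is +¥87 billion.

+¥87 billion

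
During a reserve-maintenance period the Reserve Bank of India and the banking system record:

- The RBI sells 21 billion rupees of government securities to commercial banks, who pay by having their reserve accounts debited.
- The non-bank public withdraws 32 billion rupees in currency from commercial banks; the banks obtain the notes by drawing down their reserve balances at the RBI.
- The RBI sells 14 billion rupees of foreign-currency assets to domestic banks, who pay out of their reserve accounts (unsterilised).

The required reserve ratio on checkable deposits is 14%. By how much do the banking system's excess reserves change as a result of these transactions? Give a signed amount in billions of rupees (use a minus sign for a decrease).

-62.52 billion

OMO sale (to banks) 21 billion rupees: reserves −21B, deposits 0.
Currency withdrawal 32 billion rupees: reserves −32B, deposits −32B.
FX sale 14 billion rupees: reserves −14B, deposits 0.
Totals: Δreserves = −67B, Δdeposits = −32B.
Δrequired reserves = 14% × −32B = −4.48B.
Δexcess reserves = Δreserves − Δrequired = −67B − (−4.48B) = -62.52 billion.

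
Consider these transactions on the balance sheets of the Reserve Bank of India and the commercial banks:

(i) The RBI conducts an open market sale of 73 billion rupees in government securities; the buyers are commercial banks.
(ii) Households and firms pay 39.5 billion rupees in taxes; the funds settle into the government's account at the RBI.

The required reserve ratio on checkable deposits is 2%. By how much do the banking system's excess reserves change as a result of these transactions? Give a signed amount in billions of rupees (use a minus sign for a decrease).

OMO sale (to banks) 73 billion rupees: reserves −73B, deposits 0.
Government account inflow 39.5 billion rupees: reserves −39.5B, deposits −39.5B.
Totals: Δreserves = −112.5B, Δdeposits = −39.5B.
Δrequired reserves = 2% × −39.5B = −0.79B.
Δexcess reserves = Δreserves − Δrequired = −112.5B − (−0.79B) = -111.71 billion.

-111.71 billion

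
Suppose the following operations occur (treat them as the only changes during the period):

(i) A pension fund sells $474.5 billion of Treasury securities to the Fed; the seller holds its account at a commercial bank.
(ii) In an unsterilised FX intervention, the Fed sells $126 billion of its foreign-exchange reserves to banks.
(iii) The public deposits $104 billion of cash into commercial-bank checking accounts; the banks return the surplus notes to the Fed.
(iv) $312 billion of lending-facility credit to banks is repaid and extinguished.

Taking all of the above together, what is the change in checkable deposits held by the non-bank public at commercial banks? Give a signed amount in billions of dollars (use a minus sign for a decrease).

Asset purchase (from non-banks) $474.5 billion: non-bank counterparties' bank balances rise → +$474.5B.
FX sale $126 billion: the counterparty is a bank, so public deposits are unchanged → 0.
Currency deposit $104 billion: non-bank counterparties' bank balances rise → +$104B.
Discount-window repayment $312 billion: the counterparty is a bank, so public deposits are unchanged → 0.
Net: 474.5 + 0 + 104 + 0 = +$578.5 billion.

+$578.5 billion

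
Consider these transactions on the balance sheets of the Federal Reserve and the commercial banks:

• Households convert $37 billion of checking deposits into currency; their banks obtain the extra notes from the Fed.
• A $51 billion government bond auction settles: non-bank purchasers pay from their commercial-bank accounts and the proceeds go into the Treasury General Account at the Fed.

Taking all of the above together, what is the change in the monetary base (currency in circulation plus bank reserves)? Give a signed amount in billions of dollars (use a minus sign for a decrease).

-$51 billion

Currency withdrawal $37 billion: just a shift between currency and reserves — both are base money → 0.
Government account inflow $51 billion: reserves shift to a non-base liability → −$51B.
Net: 0 − 51 = -$51 billion.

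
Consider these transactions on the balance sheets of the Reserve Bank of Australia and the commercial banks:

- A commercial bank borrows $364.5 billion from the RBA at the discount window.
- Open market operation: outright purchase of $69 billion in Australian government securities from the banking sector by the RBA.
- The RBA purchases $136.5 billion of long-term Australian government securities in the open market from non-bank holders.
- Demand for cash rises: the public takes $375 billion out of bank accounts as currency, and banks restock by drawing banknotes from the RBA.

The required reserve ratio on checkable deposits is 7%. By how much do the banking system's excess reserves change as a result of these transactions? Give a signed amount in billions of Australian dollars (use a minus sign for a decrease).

+$211.695 billion

Discount-window loan $364.5 billion: reserves +$364.5B, deposits 0.
OMO purchase (from banks) $69 billion: reserves +$69B, deposits 0.
Asset purchase (from non-banks) $136.5 billion: reserves +$136.5B, deposits +$136.5B.
Currency withdrawal $375 billion: reserves −$375B, deposits −$375B.
Totals: Δreserves = +$195B, Δdeposits = −$238.5B.
Δrequired reserves = 7% × −$238.5B = −$16.695B.
Δexcess reserves = Δreserves − Δrequired = +$195B − (−$16.695B) = +$211.695 billion.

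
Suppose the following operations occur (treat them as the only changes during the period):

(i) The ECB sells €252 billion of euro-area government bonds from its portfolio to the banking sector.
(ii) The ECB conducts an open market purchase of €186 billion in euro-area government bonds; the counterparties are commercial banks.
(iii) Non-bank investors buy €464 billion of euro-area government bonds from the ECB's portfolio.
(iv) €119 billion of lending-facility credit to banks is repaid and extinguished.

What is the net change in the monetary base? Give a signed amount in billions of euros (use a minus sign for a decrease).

ECB balance sheet:
  Assets:      Securities −€530B, Loans to banks −€119B
  Liabilities: Bank reserves −€649B
Commercial banking system:
  Assets:      Reserves at CB −€649B, Securities +€66B
  Liabilities: Checkable deposits −€464B, Borrowings from CB −€119B
Monetary base = currency + reserves: 0 + (−€649B) = -€649 billion.

-€649 billion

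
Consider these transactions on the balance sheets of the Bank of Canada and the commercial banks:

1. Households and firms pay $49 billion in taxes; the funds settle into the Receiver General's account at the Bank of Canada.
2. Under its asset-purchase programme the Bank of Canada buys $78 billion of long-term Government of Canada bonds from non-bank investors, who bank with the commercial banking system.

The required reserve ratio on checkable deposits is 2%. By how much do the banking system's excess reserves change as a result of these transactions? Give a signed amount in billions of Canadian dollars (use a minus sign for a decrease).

Government account inflow $49 billion: reserves −$49B, deposits −$49B.
Asset purchase (from non-banks) $78 billion: reserves +$78B, deposits +$78B.
Totals: Δreserves = +$29B, Δdeposits = +$29B.
Δrequired reserves = 2% × +$29B = +$0.58B.
Δexcess reserves = Δreserves − Δrequired = +$29B − (+$0.58B) = +$28.42 billion.

+$28.42 billion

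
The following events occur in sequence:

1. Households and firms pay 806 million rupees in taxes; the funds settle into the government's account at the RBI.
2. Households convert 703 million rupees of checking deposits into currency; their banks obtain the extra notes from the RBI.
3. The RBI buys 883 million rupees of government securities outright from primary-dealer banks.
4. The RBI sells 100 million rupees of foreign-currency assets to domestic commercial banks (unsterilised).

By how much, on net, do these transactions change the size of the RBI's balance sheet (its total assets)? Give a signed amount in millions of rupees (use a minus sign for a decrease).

RBI balance sheet:
  Assets:      Securities +883M, Foreign assets −100M
  Liabilities: Bank reserves −726M, Currency in circulation +703M, Government deposits +806M
Change in total RBI assets = +783 million.

+783 million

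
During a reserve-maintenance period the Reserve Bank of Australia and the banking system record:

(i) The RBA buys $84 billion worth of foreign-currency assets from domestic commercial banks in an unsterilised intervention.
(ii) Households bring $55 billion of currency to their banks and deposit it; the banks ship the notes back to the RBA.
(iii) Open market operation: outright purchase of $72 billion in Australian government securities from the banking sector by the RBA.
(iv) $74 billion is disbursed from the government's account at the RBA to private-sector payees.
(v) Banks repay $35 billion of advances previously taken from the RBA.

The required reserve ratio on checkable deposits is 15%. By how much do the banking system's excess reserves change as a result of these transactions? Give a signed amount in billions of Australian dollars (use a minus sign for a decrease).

+$230.65 billion

FX purchase $84 billion: reserves +$84B, deposits 0.
Currency deposit $55 billion: reserves +$55B, deposits +$55B.
OMO purchase (from banks) $72 billion: reserves +$72B, deposits 0.
Government spending $74 billion: reserves +$74B, deposits +$74B.
Discount-window repayment $35 billion: reserves −$35B, deposits 0.
Totals: Δreserves = +$250B, Δdeposits = +$129B.
Δrequired reserves = 15% × +$129B = +$19.35B.
Δexcess reserves = Δreserves − Δrequired = +$250B − (+$19.35B) = +$230.65 billion.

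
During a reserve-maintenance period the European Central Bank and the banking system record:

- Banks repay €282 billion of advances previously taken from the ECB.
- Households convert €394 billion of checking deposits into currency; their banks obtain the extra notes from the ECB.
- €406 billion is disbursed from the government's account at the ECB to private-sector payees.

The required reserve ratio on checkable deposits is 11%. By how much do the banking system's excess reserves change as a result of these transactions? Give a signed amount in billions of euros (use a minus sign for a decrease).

-€271.32 billion

Discount-window repayment €282 billion: reserves −€282B, deposits 0.
Currency withdrawal €394 billion: reserves −€394B, deposits −€394B.
Government spending €406 billion: reserves +€406B, deposits +€406B.
Totals: Δreserves = −€270B, Δdeposits = +€12B.
Δrequired reserves = 11% × +€12B = +€1.32B.
Δexcess reserves = Δreserves − Δrequired = −€270B − (+€1.32B) = -€271.32 billion.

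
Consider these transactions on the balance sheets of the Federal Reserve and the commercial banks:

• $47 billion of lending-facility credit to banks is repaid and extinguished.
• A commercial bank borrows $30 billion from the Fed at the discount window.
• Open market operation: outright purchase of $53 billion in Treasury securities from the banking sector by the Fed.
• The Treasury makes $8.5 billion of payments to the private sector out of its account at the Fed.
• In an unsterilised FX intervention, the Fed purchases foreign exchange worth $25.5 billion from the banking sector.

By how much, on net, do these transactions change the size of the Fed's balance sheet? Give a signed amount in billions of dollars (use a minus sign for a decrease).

+$61.5 billion

Fed balance sheet:
  Assets:      Securities +$53B, Loans to banks −$17B, Foreign assets +$25.5B
  Liabilities: Bank reserves +$70B, Government deposits −$8.5B
Change in total Fed assets = +$61.5 billion.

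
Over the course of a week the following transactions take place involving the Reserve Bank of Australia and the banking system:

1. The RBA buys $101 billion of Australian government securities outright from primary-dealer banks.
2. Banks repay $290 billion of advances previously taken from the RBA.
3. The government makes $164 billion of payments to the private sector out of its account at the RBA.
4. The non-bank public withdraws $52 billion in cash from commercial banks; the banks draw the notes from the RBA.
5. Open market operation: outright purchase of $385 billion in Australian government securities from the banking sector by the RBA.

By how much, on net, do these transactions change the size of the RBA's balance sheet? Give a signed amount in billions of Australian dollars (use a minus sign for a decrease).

RBA balance sheet:
  Assets:      Securities +$486B, Loans to banks −$290B
  Liabilities: Bank reserves +$308B, Currency in circulation +$52B, Government deposits −$164B
Commercial banking system:
  Assets:      Reserves at CB +$308B, Securities −$486B
  Liabilities: Checkable deposits +$112B, Borrowings from CB −$290B
Change in total RBA assets = +$196 billion.

+$196 billion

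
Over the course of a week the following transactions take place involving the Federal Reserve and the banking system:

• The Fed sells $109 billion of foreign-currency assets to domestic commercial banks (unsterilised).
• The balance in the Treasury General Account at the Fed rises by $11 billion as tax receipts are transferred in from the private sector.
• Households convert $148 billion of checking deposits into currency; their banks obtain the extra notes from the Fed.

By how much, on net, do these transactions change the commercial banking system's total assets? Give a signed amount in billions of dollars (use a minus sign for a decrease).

FX sale $109 billion: just an asset swap on bank balance sheets → 0.
Government account inflow $11 billion: bank balance sheets shrink → −$11B.
Currency withdrawal $148 billion: bank balance sheets shrink → −$148B.
Net: 0 − 11 − 148 = -$159 billion.

-$159 billion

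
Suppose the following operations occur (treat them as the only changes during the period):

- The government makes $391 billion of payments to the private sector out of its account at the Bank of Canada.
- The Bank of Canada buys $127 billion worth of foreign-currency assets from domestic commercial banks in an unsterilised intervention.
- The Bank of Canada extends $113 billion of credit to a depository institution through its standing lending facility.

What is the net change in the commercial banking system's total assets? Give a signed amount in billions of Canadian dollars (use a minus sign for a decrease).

+$504 billion

Bank of Canada balance sheet:
  Assets:      Loans to banks +$113B, Foreign assets +$127B
  Liabilities: Bank reserves +$631B, Government deposits −$391B
Commercial banking system:
  Assets:      Reserves at CB +$631B, Foreign assets −$127B
  Liabilities: Checkable deposits +$391B, Borrowings from CB +$113B
Change in total bank assets = +$504 billion.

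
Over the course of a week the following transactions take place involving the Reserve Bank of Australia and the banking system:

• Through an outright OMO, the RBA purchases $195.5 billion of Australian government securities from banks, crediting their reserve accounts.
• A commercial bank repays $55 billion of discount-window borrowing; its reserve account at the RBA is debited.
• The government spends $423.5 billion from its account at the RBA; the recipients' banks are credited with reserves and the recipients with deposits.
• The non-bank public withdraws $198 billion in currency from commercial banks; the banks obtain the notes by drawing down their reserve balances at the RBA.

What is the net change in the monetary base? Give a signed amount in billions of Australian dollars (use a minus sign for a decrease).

+$564 billion

OMO purchase (from banks) $195.5 billion: RBA balance sheet expands → +$195.5B.
Discount-window repayment $55 billion: RBA balance sheet contracts → −$55B.
Government spending $423.5 billion: a non-base liability converts back to reserves → +$423.5B.
Currency withdrawal $198 billion: just a shift between currency and reserves — both are base money → 0.
Net: 195.5 − 55 + 423.5 + 0 = +$564 billion.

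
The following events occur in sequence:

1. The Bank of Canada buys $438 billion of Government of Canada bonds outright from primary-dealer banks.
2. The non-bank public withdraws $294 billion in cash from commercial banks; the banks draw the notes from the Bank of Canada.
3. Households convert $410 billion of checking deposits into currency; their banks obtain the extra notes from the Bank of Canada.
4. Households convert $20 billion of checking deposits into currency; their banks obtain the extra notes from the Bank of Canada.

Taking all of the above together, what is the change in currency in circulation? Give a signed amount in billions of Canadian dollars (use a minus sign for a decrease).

+$724 billion

OMO purchase (from banks) $438 billion: no currency enters or leaves circulation → 0.
Currency withdrawal $294 billion: notes leave the central bank → +$294B.
Currency withdrawal $410 billion: notes leave the central bank → +$410B.
Currency withdrawal $20 billion: notes leave the central bank → +$20B.
Net: 0 + 294 + 410 + 20 = +$724 billion.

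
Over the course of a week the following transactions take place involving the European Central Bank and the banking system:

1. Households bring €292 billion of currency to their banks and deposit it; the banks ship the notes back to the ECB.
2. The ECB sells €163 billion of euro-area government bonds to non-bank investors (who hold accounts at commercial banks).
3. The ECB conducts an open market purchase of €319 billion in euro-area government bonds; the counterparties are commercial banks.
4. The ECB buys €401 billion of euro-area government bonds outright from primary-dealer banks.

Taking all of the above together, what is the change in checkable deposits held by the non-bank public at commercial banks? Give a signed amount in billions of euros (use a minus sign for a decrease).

ECB balance sheet:
  Assets:      Securities +€557B
  Liabilities: Bank reserves +€849B, Currency in circulation −€292B
Commercial banking system:
  Assets:      Reserves at CB +€849B, Securities −€720B
  Liabilities: Checkable deposits +€129B
So the change in checkable deposits held by the non-bank public at commercial banks is +€129 billion.

+€129 billion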